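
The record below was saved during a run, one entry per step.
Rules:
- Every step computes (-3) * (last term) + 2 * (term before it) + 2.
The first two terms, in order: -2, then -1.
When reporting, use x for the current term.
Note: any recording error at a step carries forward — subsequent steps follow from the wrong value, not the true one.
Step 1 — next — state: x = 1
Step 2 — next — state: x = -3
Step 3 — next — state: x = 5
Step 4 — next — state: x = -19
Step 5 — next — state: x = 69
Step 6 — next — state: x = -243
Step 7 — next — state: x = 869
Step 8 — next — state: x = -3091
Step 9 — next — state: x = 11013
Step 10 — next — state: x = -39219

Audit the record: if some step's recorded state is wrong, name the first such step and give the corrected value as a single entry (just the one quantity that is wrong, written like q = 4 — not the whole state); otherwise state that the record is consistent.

step 3, x = 13

Step 1: x = -3*(-1) + (2)*(-2) + (2) = 1 — no discrepancy.
Step 2: x = -3*(1) + (2)*(-1) + (2) = -3 — exactly as logged.
Step 3: x = -3*(-3) + (2)*(1) + (2) = 13 — not what was recorded.
So the first discrepancy is step 3, where the right value is x = 13.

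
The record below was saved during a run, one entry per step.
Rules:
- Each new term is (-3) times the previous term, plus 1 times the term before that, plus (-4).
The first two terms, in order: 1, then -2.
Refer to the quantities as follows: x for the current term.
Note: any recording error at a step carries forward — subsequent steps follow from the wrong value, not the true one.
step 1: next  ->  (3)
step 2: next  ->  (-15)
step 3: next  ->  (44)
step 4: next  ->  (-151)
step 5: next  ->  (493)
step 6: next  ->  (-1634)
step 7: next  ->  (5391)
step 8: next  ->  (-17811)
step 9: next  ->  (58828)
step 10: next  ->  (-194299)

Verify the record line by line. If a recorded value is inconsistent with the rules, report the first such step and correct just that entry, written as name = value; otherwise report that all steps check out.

step 9, x = 58820

Recomputing the run from the initial state:
step 1: x = 3
step 2: x = -15
step 3: x = 44
step 4: x = -151
step 5: x = 493
step 6: x = -1634
step 7: x = 5391
step 8: x = -17811
step 9: x = 58820
step 10: x = -194275
The first disagreement with the record is at step 9, where the value should be x = 58820.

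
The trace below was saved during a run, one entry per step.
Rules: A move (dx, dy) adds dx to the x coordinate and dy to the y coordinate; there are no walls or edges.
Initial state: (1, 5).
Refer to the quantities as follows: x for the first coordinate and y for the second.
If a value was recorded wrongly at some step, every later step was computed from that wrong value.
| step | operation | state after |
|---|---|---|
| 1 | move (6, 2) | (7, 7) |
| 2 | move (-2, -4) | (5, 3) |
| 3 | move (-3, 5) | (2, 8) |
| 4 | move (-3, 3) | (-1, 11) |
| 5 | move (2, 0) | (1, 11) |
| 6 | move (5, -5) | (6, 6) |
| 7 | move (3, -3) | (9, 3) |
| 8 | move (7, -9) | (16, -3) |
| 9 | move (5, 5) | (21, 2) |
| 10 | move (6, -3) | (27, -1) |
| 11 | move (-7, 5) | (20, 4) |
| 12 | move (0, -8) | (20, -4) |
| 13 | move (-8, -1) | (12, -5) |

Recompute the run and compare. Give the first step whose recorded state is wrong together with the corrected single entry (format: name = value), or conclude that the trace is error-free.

Step 1: x = 1 + (6) = 7, y = 5 + (2) = 7 — confirmed correct.
Step 2: x = 7 + (-2) = 5, y = 7 + (-4) = 3 — exactly as logged.
Step 3: x = 5 + (-3) = 2, y = 3 + (5) = 8 — matches.
Step 4: x = 2 + (-3) = -1, y = 8 + (3) = 11 — checks out.
Step 5: x = -1 + (2) = 1, y = 11 + (0) = 11 — checks out.
Step 6: x = 1 + (5) = 6, y = 11 + (-5) = 6 — same as recorded.
Step 7: x = 6 + (3) = 9, y = 6 + (-3) = 3 — in agreement.
Step 8: x = 9 + (7) = 16, y = 3 + (-9) = -6 — first mismatch against the trace.
That makes step 8 the first incorrect line — y = -6 is what it should show.

step 8, y = -6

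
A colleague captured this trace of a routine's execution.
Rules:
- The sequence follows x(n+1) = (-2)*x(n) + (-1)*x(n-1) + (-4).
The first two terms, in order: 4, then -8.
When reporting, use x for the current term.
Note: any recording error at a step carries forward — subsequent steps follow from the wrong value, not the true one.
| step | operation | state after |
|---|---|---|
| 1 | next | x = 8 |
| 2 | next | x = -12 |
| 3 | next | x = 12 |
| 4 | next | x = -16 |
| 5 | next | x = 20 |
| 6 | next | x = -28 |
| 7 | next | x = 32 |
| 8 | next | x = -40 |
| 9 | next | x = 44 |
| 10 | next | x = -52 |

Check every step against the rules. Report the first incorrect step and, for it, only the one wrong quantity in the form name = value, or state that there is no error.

step 1: x = -2*(-8) + (-1)*(4) + (-4) = 8 -> same as recorded
step 2: x = -2*(8) + (-1)*(-8) + (-4) = -12 -> consistent with the trace
step 3: x = -2*(-12) + (-1)*(8) + (-4) = 12 -> verified
step 4: x = -2*(12) + (-1)*(-12) + (-4) = -16 -> consistent with the trace
step 5: x = -2*(-16) + (-1)*(12) + (-4) = 16 -> the recorded entry deviates here
Step 5 is the first one off; corrected, x = 16.

step 5, x = 16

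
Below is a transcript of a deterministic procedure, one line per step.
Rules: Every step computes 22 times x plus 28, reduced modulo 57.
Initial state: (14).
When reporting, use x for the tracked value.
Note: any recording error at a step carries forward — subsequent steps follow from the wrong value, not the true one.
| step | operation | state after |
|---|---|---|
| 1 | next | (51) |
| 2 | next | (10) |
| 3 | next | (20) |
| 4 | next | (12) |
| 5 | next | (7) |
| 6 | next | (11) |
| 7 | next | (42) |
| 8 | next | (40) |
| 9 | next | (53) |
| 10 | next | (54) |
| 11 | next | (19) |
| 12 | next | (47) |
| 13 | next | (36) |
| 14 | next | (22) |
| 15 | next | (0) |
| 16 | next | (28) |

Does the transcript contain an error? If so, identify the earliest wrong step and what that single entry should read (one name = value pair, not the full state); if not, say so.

step 15, x = 56

Recomputing the run from the initial state:
step 1: x = 51
step 2: x = 10
step 3: x = 20
step 4: x = 12
step 5: x = 7
step 6: x = 11
step 7: x = 42
step 8: x = 40
step 9: x = 53
step 10: x = 54
step 11: x = 19
step 12: x = 47
step 13: x = 36
step 14: x = 22
step 15: x = 56
step 16: x = 6
The first disagreement with the transcript is at step 15, where the value should be x = 56.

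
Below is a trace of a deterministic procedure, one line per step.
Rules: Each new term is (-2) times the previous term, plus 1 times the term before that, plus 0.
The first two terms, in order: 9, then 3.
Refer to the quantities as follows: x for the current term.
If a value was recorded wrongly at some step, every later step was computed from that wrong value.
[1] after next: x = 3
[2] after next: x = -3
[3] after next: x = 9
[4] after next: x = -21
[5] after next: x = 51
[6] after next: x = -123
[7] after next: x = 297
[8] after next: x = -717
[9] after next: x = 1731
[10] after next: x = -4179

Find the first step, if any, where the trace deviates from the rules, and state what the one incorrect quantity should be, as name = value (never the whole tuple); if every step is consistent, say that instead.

no error

1. x = -2*(3) + (1)*(9) + (0) = 3 (matches)
2. x = -2*(3) + (1)*(3) + (0) = -3 (no discrepancy)
3. x = -2*(-3) + (1)*(3) + (0) = 9 (agrees with the trace)
4. x = -2*(9) + (1)*(-3) + (0) = -21 (agrees with the trace)
5. x = -2*(-21) + (1)*(9) + (0) = 51 (confirmed correct)
6. x = -2*(51) + (1)*(-21) + (0) = -123 (confirmed correct)
7. x = -2*(-123) + (1)*(51) + (0) = 297 (exactly as logged)
8. x = -2*(297) + (1)*(-123) + (0) = -717 (exactly as logged)
9. x = -2*(-717) + (1)*(297) + (0) = 1731 (exactly as logged)
10. x = -2*(1731) + (1)*(-717) + (0) = -4179 (exactly as logged)
The recomputation confirms every line.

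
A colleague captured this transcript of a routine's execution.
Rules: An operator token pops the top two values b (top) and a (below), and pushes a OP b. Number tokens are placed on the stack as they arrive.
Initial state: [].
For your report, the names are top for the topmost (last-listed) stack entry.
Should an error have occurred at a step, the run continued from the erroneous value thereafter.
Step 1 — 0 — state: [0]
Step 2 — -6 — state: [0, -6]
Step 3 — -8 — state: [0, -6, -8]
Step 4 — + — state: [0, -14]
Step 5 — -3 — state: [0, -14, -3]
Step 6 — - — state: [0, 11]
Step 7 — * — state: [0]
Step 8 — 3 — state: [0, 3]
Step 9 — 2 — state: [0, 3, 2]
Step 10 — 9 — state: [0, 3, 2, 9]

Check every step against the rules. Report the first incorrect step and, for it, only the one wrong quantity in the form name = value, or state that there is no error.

Recomputing the run from the initial state:
step 1: [0]
step 2: [0, -6]
step 3: [0, -6, -8]
step 4: [0, -14]
step 5: [0, -14, -3]
step 6: [0, -11]
step 7: [0]
step 8: [0, 3]
step 9: [0, 3, 2]
step 10: [0, 3, 2, 9]
The first disagreement with the transcript is at step 6, where the value should be top = -11.

step 6, top = -11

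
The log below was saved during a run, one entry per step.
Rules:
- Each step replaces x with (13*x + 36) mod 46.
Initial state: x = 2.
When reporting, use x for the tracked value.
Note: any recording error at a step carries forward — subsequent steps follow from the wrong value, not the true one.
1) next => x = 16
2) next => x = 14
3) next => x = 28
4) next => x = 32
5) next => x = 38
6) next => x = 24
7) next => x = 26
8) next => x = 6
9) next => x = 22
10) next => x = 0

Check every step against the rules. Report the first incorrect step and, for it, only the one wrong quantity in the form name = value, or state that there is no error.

step 3, x = 34

Step 1: x = (13*2 + 36) mod 46 = 16 — consistent with the log.
Step 2: x = (13*16 + 36) mod 46 = 14 — confirmed correct.
Step 3: x = (13*14 + 36) mod 46 = 34 — first mismatch against the log.
Step 3 is the first one off; corrected, x = 34.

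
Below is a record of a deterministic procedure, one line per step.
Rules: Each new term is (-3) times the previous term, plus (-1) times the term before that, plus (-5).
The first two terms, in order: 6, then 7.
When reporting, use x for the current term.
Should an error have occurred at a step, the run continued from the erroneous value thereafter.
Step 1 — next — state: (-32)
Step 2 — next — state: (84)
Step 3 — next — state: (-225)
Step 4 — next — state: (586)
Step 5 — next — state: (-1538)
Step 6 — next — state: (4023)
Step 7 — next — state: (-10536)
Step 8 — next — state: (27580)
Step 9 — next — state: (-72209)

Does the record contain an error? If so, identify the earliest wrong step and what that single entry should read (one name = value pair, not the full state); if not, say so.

no error

Recomputing the run from the initial state:
step 1: x = -32
step 2: x = 84
step 3: x = -225
step 4: x = 586
step 5: x = -1538
step 6: x = 4023
step 7: x = -10536
step 8: x = 27580
step 9: x = -72209
This matches the record at every step.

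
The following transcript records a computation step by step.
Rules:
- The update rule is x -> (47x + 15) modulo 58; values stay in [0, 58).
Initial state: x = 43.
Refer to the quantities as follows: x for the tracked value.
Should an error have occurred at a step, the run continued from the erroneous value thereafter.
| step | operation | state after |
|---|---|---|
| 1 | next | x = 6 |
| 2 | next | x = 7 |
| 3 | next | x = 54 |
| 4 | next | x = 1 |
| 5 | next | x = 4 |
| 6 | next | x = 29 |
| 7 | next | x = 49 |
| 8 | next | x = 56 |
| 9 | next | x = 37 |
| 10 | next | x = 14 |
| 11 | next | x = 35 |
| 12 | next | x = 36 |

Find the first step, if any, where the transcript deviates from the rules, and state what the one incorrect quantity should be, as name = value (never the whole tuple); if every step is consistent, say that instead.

Recomputing the run from the initial state:
step 1: x = 6
step 2: x = 7
step 3: x = 54
step 4: x = 1
step 5: x = 4
step 6: x = 29
step 7: x = 44
step 8: x = 53
step 9: x = 12
step 10: x = 57
step 11: x = 26
step 12: x = 19
The first disagreement with the transcript is at step 7, where the value should be x = 44.

step 7, x = 44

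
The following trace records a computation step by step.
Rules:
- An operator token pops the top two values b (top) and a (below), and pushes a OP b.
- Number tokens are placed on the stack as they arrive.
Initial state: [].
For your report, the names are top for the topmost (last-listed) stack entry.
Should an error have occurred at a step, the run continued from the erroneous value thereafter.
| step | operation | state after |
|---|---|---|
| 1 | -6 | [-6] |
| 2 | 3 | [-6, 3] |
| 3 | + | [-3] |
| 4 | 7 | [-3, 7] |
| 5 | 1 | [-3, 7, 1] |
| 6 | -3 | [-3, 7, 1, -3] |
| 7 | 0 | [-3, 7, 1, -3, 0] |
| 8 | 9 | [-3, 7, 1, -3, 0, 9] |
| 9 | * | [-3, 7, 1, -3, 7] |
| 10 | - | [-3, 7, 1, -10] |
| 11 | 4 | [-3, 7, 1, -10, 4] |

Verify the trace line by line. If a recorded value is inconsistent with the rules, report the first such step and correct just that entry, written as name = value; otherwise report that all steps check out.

step 9, top = 0

Recomputing the run from the initial state:
step 1: [-6]
step 2: [-6, 3]
step 3: [-3]
step 4: [-3, 7]
step 5: [-3, 7, 1]
step 6: [-3, 7, 1, -3]
step 7: [-3, 7, 1, -3, 0]
step 8: [-3, 7, 1, -3, 0, 9]
step 9: [-3, 7, 1, -3, 0]
step 10: [-3, 7, 1, -3]
step 11: [-3, 7, 1, -3, 4]
The first disagreement with the trace is at step 9, where the value should be top = 0.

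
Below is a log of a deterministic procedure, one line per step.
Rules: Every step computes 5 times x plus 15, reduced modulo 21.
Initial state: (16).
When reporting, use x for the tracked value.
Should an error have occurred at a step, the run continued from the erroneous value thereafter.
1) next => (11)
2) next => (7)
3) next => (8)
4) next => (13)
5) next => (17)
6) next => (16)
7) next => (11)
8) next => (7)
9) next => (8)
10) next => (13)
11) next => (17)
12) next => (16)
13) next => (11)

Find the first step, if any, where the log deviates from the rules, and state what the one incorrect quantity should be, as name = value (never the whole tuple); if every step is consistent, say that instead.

no error

Recomputing the run from the initial state:
step 1: x = 11
step 2: x = 7
step 3: x = 8
step 4: x = 13
step 5: x = 17
step 6: x = 16
step 7: x = 11
step 8: x = 7
step 9: x = 8
step 10: x = 13
step 11: x = 17
step 12: x = 16
step 13: x = 11
This matches the log at every step.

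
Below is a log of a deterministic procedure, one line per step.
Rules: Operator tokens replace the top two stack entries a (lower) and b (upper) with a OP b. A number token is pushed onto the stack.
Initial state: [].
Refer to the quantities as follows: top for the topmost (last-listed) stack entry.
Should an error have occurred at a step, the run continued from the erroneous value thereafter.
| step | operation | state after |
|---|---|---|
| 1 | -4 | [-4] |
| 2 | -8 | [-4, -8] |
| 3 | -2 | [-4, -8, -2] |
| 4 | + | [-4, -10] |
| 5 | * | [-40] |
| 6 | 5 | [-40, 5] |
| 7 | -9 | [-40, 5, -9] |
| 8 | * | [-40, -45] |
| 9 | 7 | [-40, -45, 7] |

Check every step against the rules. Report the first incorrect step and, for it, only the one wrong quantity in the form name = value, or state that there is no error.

step 5, top = 40

Recomputing the run from the initial state:
step 1: [-4]
step 2: [-4, -8]
step 3: [-4, -8, -2]
step 4: [-4, -10]
step 5: [40]
step 6: [40, 5]
step 7: [40, 5, -9]
step 8: [40, -45]
step 9: [40, -45, 7]
The first disagreement with the log is at step 5, where the value should be top = 40.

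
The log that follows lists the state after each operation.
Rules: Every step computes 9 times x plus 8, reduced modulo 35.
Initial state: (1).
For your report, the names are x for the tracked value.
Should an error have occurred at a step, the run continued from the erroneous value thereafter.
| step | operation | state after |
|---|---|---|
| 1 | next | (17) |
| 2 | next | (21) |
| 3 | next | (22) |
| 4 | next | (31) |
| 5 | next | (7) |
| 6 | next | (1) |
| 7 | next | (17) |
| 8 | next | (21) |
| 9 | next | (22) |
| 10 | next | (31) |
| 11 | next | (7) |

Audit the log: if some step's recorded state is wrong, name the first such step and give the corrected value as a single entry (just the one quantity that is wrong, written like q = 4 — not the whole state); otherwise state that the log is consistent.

no error

step 1: x = (9*1 + 8) mod 35 = 17 -> matches
step 2: x = (9*17 + 8) mod 35 = 21 -> consistent with the log
step 3: x = (9*21 + 8) mod 35 = 22 -> matches
step 4: x = (9*22 + 8) mod 35 = 31 -> checks out
step 5: x = (9*31 + 8) mod 35 = 7 -> agrees with the log
step 6: x = (9*7 + 8) mod 35 = 1 -> matches
step 7: x = (9*1 + 8) mod 35 = 17 -> checks out
step 8: x = (9*17 + 8) mod 35 = 21 -> checks out
step 9: x = (9*21 + 8) mod 35 = 22 -> no discrepancy
step 10: x = (9*22 + 8) mod 35 = 31 -> same as recorded
step 11: x = (9*31 + 8) mod 35 = 7 -> exactly as logged
All entries verified; no error found.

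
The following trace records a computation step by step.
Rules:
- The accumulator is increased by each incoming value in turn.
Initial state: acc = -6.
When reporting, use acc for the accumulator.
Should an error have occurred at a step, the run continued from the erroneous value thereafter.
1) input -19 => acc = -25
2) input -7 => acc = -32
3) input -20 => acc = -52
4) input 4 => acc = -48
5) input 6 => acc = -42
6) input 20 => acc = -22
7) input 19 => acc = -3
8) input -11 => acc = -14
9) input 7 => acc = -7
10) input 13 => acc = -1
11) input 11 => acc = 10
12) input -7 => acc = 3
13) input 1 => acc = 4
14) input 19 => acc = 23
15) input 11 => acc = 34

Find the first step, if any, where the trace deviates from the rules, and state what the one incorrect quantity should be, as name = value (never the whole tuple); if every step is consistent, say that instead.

step 10, acc = 6

Step 1: acc = -6 + -19 = -25 — in agreement.
Step 2: acc = -25 + -7 = -32 — no discrepancy.
Step 3: acc = -32 + -20 = -52 — agrees with the trace.
Step 4: acc = -52 + 4 = -48 — checks out.
Step 5: acc = -48 + 6 = -42 — same as recorded.
Step 6: acc = -42 + 20 = -22 — in agreement.
Step 7: acc = -22 + 19 = -3 — exactly as logged.
Step 8: acc = -3 + -11 = -14 — checks out.
Step 9: acc = -14 + 7 = -7 — checks out.
Step 10: acc = -7 + 13 = 6 — the recorded entry deviates here.
So the first discrepancy is step 10, where the right value is acc = 6.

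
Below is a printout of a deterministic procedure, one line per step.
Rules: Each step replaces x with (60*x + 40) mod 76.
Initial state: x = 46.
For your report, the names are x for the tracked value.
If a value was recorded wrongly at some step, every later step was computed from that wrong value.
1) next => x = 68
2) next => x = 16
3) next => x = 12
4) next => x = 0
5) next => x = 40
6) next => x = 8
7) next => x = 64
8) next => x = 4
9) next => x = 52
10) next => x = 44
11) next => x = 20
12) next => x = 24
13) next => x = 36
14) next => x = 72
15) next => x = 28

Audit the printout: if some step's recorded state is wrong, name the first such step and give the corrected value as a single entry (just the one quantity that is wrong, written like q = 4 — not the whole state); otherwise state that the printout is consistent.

Step 1: x = (60*46 + 40) mod 76 = 64 — this is not what the printout shows.
Step 1 is the first one off; corrected, x = 64.

step 1, x = 64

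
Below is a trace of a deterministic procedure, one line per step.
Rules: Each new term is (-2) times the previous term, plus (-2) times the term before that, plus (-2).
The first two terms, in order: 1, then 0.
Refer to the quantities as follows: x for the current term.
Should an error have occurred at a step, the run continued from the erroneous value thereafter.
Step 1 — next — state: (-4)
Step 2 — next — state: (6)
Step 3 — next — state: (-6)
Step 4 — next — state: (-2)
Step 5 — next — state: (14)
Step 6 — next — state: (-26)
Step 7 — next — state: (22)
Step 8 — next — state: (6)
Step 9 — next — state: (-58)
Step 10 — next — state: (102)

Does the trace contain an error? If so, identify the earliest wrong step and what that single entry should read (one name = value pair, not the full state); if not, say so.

no error

Recomputing the run from the initial state:
step 1: x = -4
step 2: x = 6
step 3: x = -6
step 4: x = -2
step 5: x = 14
step 6: x = -26
step 7: x = 22
step 8: x = 6
step 9: x = -58
step 10: x = 102
This matches the trace at every step.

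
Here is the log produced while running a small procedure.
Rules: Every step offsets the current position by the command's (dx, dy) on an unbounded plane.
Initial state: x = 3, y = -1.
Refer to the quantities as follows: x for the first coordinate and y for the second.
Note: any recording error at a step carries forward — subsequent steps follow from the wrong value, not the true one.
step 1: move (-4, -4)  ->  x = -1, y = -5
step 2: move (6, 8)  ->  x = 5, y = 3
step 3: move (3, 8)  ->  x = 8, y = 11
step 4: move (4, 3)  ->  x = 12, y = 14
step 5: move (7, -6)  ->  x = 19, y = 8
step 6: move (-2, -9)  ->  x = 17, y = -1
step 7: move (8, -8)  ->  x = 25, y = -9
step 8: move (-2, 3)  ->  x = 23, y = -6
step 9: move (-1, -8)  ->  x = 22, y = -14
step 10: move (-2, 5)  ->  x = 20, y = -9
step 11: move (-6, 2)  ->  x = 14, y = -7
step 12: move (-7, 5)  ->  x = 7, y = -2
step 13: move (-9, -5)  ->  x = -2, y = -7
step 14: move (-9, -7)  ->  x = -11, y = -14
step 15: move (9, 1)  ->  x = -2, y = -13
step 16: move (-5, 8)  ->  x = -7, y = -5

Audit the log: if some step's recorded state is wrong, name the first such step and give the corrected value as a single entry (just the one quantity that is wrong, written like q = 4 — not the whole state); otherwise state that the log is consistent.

1. x = 3 + (-4) = -1, y = -1 + (-4) = -5 (in agreement)
2. x = -1 + (6) = 5, y = -5 + (8) = 3 (consistent with the log)
3. x = 5 + (3) = 8, y = 3 + (8) = 11 (verified)
4. x = 8 + (4) = 12, y = 11 + (3) = 14 (verified)
5. x = 12 + (7) = 19, y = 14 + (-6) = 8 (agrees with the log)
6. x = 19 + (-2) = 17, y = 8 + (-9) = -1 (consistent with the log)
7. x = 17 + (8) = 25, y = -1 + (-8) = -9 (consistent with the log)
8. x = 25 + (-2) = 23, y = -9 + (3) = -6 (confirmed correct)
9. x = 23 + (-1) = 22, y = -6 + (-8) = -14 (agrees with the log)
10. x = 22 + (-2) = 20, y = -14 + (5) = -9 (same as recorded)
11. x = 20 + (-6) = 14, y = -9 + (2) = -7 (verified)
12. x = 14 + (-7) = 7, y = -7 + (5) = -2 (consistent with the log)
13. x = 7 + (-9) = -2, y = -2 + (-5) = -7 (confirmed correct)
14. x = -2 + (-9) = -11, y = -7 + (-7) = -14 (in agreement)
15. x = -11 + (9) = -2, y = -14 + (1) = -13 (consistent with the log)
16. x = -2 + (-5) = -7, y = -13 + (8) = -5 (verified)
All steps check out; nothing to correct.

no error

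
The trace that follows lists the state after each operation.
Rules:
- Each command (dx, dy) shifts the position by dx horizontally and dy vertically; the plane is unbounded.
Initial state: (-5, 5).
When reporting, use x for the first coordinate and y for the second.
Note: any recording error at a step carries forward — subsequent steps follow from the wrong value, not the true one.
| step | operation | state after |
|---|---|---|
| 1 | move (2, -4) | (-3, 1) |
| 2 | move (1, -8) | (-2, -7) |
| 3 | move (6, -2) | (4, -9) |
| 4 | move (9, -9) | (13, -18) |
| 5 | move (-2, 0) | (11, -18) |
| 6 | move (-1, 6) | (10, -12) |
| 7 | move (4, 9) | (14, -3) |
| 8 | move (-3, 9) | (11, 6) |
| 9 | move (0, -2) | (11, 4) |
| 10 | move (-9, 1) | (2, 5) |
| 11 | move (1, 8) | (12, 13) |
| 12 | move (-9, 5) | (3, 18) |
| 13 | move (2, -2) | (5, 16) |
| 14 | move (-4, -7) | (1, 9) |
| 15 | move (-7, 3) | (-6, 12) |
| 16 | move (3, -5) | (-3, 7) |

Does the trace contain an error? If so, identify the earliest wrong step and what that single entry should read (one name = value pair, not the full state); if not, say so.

step 11, x = 3

Recomputing the run from the initial state:
step 1: x = -3, y = 1
step 2: x = -2, y = -7
step 3: x = 4, y = -9
step 4: x = 13, y = -18
step 5: x = 11, y = -18
step 6: x = 10, y = -12
step 7: x = 14, y = -3
step 8: x = 11, y = 6
step 9: x = 11, y = 4
step 10: x = 2, y = 5
step 11: x = 3, y = 13
step 12: x = -6, y = 18
step 13: x = -4, y = 16
step 14: x = -8, y = 9
step 15: x = -15, y = 12
step 16: x = -12, y = 7
The first disagreement with the trace is at step 11, where the value should be x = 3.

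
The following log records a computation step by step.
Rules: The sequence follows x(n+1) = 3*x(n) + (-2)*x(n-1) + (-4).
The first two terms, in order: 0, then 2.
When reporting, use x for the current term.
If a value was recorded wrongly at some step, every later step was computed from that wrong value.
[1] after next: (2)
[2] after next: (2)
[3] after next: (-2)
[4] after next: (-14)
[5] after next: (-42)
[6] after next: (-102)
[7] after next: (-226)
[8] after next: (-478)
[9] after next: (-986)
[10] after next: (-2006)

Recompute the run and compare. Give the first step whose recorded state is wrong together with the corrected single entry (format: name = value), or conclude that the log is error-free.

Recomputing the run from the initial state:
step 1: x = 2
step 2: x = -2
step 3: x = -14
step 4: x = -42
step 5: x = -102
step 6: x = -226
step 7: x = -478
step 8: x = -986
step 9: x = -2006
step 10: x = -4050
The first disagreement with the log is at step 2, where the value should be x = -2.

step 2, x = -2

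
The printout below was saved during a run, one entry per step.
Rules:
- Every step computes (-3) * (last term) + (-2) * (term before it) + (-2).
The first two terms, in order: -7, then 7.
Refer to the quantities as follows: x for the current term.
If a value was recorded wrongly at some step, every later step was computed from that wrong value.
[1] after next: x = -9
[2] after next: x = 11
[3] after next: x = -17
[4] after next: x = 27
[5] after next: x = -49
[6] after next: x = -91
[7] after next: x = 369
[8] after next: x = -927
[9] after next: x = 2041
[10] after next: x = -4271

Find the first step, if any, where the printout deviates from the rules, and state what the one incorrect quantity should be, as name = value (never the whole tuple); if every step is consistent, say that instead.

step 6, x = 91

1. x = -3*(7) + (-2)*(-7) + (-2) = -9 (checks out)
2. x = -3*(-9) + (-2)*(7) + (-2) = 11 (no discrepancy)
3. x = -3*(11) + (-2)*(-9) + (-2) = -17 (confirmed correct)
4. x = -3*(-17) + (-2)*(11) + (-2) = 27 (same as recorded)
5. x = -3*(27) + (-2)*(-17) + (-2) = -49 (checks out)
6. x = -3*(-49) + (-2)*(27) + (-2) = 91 (the recorded entry deviates here)
First incorrect step: 6; the correct value is x = 91.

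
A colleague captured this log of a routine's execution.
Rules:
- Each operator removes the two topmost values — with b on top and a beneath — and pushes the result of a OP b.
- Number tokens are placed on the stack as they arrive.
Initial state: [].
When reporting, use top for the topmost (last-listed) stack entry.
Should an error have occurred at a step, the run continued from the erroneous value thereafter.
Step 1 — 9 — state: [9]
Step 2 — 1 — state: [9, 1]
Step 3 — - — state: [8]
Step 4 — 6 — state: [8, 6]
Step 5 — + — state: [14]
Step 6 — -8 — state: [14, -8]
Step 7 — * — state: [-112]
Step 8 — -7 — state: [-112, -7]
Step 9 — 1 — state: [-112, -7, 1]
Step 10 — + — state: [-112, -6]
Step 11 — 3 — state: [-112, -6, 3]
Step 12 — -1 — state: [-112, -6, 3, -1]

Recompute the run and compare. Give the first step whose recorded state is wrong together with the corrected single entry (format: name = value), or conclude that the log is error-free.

no error

step 1: push 9: top = 9 -> same as recorded
step 2: push 1: top = 1 -> same as recorded
step 3: 9 - 1 = 8 -> confirmed correct
step 4: push 6: top = 6 -> no discrepancy
step 5: 8 + 6 = 14 -> consistent with the log
step 6: push -8: top = -8 -> consistent with the log
step 7: 14 * -8 = -112 -> exactly as logged
step 8: push -7: top = -7 -> verified
step 9: push 1: top = 1 -> confirmed correct
step 10: -7 + 1 = -6 -> agrees with the log
step 11: push 3: top = 3 -> matches
step 12: push -1: top = -1 -> in agreement
Nothing is out of place; the run is error-free.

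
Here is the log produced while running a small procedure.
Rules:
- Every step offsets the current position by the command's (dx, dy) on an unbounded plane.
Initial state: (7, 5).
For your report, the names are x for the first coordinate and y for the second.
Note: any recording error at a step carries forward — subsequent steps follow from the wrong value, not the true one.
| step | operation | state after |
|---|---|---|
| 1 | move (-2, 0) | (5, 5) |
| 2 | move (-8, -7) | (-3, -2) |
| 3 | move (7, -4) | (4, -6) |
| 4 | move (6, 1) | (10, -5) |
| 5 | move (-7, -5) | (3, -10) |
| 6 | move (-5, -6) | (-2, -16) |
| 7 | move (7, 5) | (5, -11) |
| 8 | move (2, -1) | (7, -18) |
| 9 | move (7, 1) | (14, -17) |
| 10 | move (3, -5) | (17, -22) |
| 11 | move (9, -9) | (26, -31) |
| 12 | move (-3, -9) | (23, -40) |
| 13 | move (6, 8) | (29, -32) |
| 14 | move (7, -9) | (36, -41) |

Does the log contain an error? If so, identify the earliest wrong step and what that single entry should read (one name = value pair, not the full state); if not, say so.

Step 1: x = 7 + (-2) = 5, y = 5 + (0) = 5 — in agreement.
Step 2: x = 5 + (-8) = -3, y = 5 + (-7) = -2 — no discrepancy.
Step 3: x = -3 + (7) = 4, y = -2 + (-4) = -6 — confirmed correct.
Step 4: x = 4 + (6) = 10, y = -6 + (1) = -5 — verified.
Step 5: x = 10 + (-7) = 3, y = -5 + (-5) = -10 — verified.
Step 6: x = 3 + (-5) = -2, y = -10 + (-6) = -16 — same as recorded.
Step 7: x = -2 + (7) = 5, y = -16 + (5) = -11 — agrees with the log.
Step 8: x = 5 + (2) = 7, y = -11 + (-1) = -12 — this is not what the log shows.
So the first discrepancy is step 8, where the right value is y = -12.

step 8, y = -12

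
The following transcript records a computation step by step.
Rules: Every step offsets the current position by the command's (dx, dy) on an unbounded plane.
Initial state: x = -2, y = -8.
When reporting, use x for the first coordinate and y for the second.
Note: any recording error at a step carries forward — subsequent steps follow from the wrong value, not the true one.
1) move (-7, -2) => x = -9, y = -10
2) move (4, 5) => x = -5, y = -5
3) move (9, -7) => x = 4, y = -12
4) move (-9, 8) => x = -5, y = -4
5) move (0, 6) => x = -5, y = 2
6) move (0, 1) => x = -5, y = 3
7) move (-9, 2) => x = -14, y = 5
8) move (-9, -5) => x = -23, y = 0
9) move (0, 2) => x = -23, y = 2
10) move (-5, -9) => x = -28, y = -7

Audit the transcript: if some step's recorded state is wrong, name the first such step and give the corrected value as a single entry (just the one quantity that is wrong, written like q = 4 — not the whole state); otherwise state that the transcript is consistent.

Recomputing the run from the initial state:
step 1: x = -9, y = -10
step 2: x = -5, y = -5
step 3: x = 4, y = -12
step 4: x = -5, y = -4
step 5: x = -5, y = 2
step 6: x = -5, y = 3
step 7: x = -14, y = 5
step 8: x = -23, y = 0
step 9: x = -23, y = 2
step 10: x = -28, y = -7
This matches the transcript at every step.

no error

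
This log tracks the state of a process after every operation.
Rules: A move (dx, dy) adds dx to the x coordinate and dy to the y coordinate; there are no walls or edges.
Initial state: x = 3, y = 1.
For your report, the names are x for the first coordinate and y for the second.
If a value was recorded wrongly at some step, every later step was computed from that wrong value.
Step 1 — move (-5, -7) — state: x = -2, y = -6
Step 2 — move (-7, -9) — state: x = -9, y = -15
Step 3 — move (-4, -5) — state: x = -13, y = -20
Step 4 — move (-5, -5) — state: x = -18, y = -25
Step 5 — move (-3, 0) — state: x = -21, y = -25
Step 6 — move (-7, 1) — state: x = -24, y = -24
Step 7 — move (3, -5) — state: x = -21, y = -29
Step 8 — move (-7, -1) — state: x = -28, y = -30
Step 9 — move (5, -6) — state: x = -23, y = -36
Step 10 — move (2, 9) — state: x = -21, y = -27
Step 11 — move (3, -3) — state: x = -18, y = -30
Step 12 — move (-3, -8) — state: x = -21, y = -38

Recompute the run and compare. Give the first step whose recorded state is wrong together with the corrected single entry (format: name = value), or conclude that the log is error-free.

step 6, x = -28

Recomputing the run from the initial state:
step 1: x = -2, y = -6
step 2: x = -9, y = -15
step 3: x = -13, y = -20
step 4: x = -18, y = -25
step 5: x = -21, y = -25
step 6: x = -28, y = -24
step 7: x = -25, y = -29
step 8: x = -32, y = -30
step 9: x = -27, y = -36
step 10: x = -25, y = -27
step 11: x = -22, y = -30
step 12: x = -25, y = -38
The first disagreement with the log is at step 6, where the value should be x = -28.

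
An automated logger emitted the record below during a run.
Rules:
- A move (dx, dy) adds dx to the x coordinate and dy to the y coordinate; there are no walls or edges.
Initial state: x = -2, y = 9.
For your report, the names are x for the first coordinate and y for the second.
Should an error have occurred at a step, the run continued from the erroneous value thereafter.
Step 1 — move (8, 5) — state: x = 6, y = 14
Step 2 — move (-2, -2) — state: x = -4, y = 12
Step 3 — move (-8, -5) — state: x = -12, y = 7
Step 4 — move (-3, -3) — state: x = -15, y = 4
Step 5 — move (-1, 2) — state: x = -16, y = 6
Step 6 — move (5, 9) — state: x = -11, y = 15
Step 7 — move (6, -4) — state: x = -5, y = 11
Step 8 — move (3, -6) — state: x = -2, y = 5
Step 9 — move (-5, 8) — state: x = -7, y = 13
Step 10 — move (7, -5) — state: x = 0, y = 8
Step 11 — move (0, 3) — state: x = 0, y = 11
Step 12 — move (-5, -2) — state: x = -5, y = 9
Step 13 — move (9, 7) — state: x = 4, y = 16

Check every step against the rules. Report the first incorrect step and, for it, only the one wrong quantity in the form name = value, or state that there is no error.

step 2, x = 4

1. x = -2 + (8) = 6, y = 9 + (5) = 14 (in agreement)
2. x = 6 + (-2) = 4, y = 14 + (-2) = 12 (first mismatch against the record)
The audit stops at step 2: the recorded entry is wrong and should be x = 4.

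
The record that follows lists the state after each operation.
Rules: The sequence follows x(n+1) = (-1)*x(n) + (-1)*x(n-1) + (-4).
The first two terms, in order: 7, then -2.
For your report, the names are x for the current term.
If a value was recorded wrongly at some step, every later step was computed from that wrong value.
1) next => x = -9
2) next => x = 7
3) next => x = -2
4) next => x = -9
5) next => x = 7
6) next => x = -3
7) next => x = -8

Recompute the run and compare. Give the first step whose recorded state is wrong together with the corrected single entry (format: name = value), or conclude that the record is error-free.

Recomputing the run from the initial state:
step 1: x = -9
step 2: x = 7
step 3: x = -2
step 4: x = -9
step 5: x = 7
step 6: x = -2
step 7: x = -9
The first disagreement with the record is at step 6, where the value should be x = -2.

step 6, x = -2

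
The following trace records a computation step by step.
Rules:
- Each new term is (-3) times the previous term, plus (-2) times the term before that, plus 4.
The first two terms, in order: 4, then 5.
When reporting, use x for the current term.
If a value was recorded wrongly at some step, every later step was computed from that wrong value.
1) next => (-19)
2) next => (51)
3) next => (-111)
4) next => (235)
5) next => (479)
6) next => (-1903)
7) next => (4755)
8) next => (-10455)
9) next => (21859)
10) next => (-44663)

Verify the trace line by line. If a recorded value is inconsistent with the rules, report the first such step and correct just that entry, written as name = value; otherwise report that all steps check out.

1. x = -3*(5) + (-2)*(4) + (4) = -19 (in agreement)
2. x = -3*(-19) + (-2)*(5) + (4) = 51 (same as recorded)
3. x = -3*(51) + (-2)*(-19) + (4) = -111 (checks out)
4. x = -3*(-111) + (-2)*(51) + (4) = 235 (agrees with the trace)
5. x = -3*(235) + (-2)*(-111) + (4) = -479 (a discrepancy with the trace)
So the first discrepancy is step 5, where the right value is x = -479.

step 5, x = -479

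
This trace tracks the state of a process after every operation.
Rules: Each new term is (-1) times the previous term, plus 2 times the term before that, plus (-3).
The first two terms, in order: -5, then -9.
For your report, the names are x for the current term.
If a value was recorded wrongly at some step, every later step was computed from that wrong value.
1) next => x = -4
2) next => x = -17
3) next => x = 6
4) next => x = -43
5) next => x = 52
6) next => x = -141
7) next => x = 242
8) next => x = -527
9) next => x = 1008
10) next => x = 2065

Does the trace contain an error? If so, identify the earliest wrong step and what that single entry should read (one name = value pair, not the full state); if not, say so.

Step 1: x = -1*(-9) + (2)*(-5) + (-3) = -4 — same as recorded.
Step 2: x = -1*(-4) + (2)*(-9) + (-3) = -17 — in agreement.
Step 3: x = -1*(-17) + (2)*(-4) + (-3) = 6 — exactly as logged.
Step 4: x = -1*(6) + (2)*(-17) + (-3) = -43 — exactly as logged.
Step 5: x = -1*(-43) + (2)*(6) + (-3) = 52 — verified.
Step 6: x = -1*(52) + (2)*(-43) + (-3) = -141 — matches.
Step 7: x = -1*(-141) + (2)*(52) + (-3) = 242 — verified.
Step 8: x = -1*(242) + (2)*(-141) + (-3) = -527 — consistent with the trace.
Step 9: x = -1*(-527) + (2)*(242) + (-3) = 1008 — verified.
Step 10: x = -1*(1008) + (2)*(-527) + (-3) = -2065 — this is not what the trace shows.
The earliest wrong entry is at step 10: it should read x = -2065.

step 10, x = -2065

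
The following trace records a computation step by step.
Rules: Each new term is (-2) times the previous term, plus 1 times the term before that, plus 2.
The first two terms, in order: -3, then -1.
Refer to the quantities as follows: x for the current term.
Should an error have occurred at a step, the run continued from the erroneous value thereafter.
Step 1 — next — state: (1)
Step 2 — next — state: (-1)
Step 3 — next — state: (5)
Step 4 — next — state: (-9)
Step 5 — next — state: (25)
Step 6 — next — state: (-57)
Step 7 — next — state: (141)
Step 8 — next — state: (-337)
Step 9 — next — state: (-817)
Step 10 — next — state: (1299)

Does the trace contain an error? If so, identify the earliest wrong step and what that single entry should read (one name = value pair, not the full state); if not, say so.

Recomputing the run from the initial state:
step 1: x = 1
step 2: x = -1
step 3: x = 5
step 4: x = -9
step 5: x = 25
step 6: x = -57
step 7: x = 141
step 8: x = -337
step 9: x = 817
step 10: x = -1969
The first disagreement with the trace is at step 9, where the value should be x = 817.

step 9, x = 817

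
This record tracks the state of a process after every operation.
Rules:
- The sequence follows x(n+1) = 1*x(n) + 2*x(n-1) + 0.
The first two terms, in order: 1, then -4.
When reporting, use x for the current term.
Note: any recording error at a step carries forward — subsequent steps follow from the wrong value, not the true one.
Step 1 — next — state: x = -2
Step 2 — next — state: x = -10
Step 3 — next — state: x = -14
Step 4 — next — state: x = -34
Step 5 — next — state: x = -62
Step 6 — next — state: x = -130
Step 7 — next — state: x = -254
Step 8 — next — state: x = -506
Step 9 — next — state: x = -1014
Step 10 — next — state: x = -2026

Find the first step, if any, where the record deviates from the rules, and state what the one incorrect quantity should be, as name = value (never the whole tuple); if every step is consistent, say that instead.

step 1: x = 1*(-4) + (2)*(1) + (0) = -2 -> verified
step 2: x = 1*(-2) + (2)*(-4) + (0) = -10 -> verified
step 3: x = 1*(-10) + (2)*(-2) + (0) = -14 -> no discrepancy
step 4: x = 1*(-14) + (2)*(-10) + (0) = -34 -> in agreement
step 5: x = 1*(-34) + (2)*(-14) + (0) = -62 -> agrees with the record
step 6: x = 1*(-62) + (2)*(-34) + (0) = -130 -> verified
step 7: x = 1*(-130) + (2)*(-62) + (0) = -254 -> verified
step 8: x = 1*(-254) + (2)*(-130) + (0) = -514 -> a discrepancy with the record
So the first discrepancy is step 8, where the right value is x = -514.

step 8, x = -514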